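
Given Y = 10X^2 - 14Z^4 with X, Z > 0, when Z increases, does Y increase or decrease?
Y decreases

Taking the partial derivative:
∂Y/∂Z = -56Z^3

∂Y/∂Z = -56Z^3 < 0 (assuming positive values)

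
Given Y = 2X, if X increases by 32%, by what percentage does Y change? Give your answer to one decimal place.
32.0%

For Y = 2X:
If X → X(1 + 0.32)
Then Y → Y · (1 + 0.32)^1
     = Y · 1.3200

Percentage change = ((1 + 0.32)^1 − 1) × 100% = 32.0%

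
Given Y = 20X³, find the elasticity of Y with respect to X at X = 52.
Elasticity = 3

Elasticity = (dY/dX) · (X/Y)

dY/dX = 60·X²
At X = 52: dY/dX = 162240, Y = 2812160

Elasticity = 162240 · (52 / 2812160) = 3

Interpretation: for a small percentage change in X, the percentage change in Y is approximately 3.00 times as large.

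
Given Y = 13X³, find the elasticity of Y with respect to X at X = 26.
Elasticity = 3

Elasticity = (dY/dX) · (X/Y)

dY/dX = 39·X²
At X = 26: dY/dX = 26364, Y = 228488

Elasticity = 26364 · (26 / 228488) = 3

Interpretation: for a small percentage change in X, the percentage change in Y is approximately 3.00 times as large.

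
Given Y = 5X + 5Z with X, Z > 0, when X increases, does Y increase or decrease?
Y increases

Taking the partial derivative:
∂Y/∂X = 5

∂Y/∂X = 5 > 0 (assuming positive values)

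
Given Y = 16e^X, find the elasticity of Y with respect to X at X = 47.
Elasticity = 47

Elasticity = (dY/dX) · (X/Y)

dY/dX = 16·e^X
At X = 47: dY/dX = 16·e^47, Y = 16·e^47

Elasticity = (16·e^47) · (47 / (16·e^47)) = 47

Interpretation: for a small percentage change in X, the percentage change in Y is approximately 47.00 times as large.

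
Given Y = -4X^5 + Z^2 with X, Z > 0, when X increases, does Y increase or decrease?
Y decreases

Taking the partial derivative:
∂Y/∂X = -20X^4

∂Y/∂X = -20X^4 < 0 (assuming positive values)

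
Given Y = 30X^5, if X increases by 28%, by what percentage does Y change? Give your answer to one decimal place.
243.6%

For Y = 30X^5:
If X → X(1 + 0.28)
Then Y → Y · (1 + 0.28)^5
     ≈ Y · 3.4360

Percentage change = ((1 + 0.28)^5 − 1) × 100% ≈ 243.6%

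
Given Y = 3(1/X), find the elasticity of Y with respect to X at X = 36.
Elasticity = -1

Elasticity = (dY/dX) · (X/Y)

dY/dX = -3/X²
At X = 36: dY/dX = -1/432, Y = 1/12

Elasticity = (-1/432) · (36 / (1/12)) = -1

Interpretation: for a small percentage change in X, the percentage change in Y is approximately -1.00 times as large.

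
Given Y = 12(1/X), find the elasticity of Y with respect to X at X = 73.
Elasticity = -1

Elasticity = (dY/dX) · (X/Y)

dY/dX = -12/X²
At X = 73: dY/dX = -12/5329, Y = 12/73

Elasticity = (-12/5329) · (73 / (12/73)) = -1

Interpretation: for a small percentage change in X, the percentage change in Y is approximately -1.00 times as large.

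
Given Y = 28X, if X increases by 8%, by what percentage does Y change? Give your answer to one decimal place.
8.0%

For Y = 28X:
If X → X(1 + 0.08)
Then Y → Y · (1 + 0.08)^1
     = Y · 1.0800

Percentage change = ((1 + 0.08)^1 − 1) × 100% = 8.0%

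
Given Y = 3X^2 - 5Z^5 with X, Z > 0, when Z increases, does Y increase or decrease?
Y decreases

Taking the partial derivative:
∂Y/∂Z = -25Z^4

∂Y/∂Z = -25Z^4 < 0 (assuming positive values)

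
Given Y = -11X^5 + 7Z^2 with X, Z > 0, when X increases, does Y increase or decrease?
Y decreases

Taking the partial derivative:
∂Y/∂X = -55X^4

∂Y/∂X = -55X^4 < 0 (assuming positive values)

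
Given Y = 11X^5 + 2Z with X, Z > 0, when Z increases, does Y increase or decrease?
Y increases

Taking the partial derivative:
∂Y/∂Z = 2

∂Y/∂Z = 2 > 0 (assuming positive values)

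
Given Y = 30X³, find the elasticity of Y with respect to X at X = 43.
Elasticity = 3

Elasticity = (dY/dX) · (X/Y)

dY/dX = 90·X²
At X = 43: dY/dX = 166410, Y = 2385210

Elasticity = 166410 · (43 / 2385210) = 3

Interpretation: for a small percentage change in X, the percentage change in Y is approximately 3.00 times as large.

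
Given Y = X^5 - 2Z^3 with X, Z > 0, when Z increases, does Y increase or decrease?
Y decreases

Taking the partial derivative:
∂Y/∂Z = -6Z^2

∂Y/∂Z = -6Z^2 < 0 (assuming positive values)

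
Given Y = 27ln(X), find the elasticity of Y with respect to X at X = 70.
Elasticity = 1/ln(70) ≈ 0.2354

Elasticity = (dY/dX) · (X/Y)

dY/dX = 27/X
At X = 70: dY/dX = 27/70, Y = 27·ln(70)

Elasticity = (27/70) · (70 / (27·ln(70))) = 1/ln(70) ≈ 0.2354

Interpretation: for a small percentage change in X, the percentage change in Y is approximately 0.24 times as large.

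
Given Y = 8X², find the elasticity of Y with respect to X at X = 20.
Elasticity = 2

Elasticity = (dY/dX) · (X/Y)

dY/dX = 16·X
At X = 20: dY/dX = 320, Y = 3200

Elasticity = 320 · (20 / 3200) = 2

Interpretation: for a small percentage change in X, the percentage change in Y is approximately 2.00 times as large.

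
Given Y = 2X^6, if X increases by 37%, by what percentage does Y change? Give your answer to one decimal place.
561.2%

For Y = 2X^6:
If X → X(1 + 0.37)
Then Y → Y · (1 + 0.37)^6
     ≈ Y · 6.6119

Percentage change = ((1 + 0.37)^6 − 1) × 100% ≈ 561.2%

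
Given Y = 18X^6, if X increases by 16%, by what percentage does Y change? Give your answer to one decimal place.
143.6%

For Y = 18X^6:
If X → X(1 + 0.16)
Then Y → Y · (1 + 0.16)^6
     ≈ Y · 2.4364

Percentage change = ((1 + 0.16)^6 − 1) × 100% ≈ 143.6%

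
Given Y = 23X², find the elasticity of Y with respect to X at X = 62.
Elasticity = 2

Elasticity = (dY/dX) · (X/Y)

dY/dX = 46·X
At X = 62: dY/dX = 2852, Y = 88412

Elasticity = 2852 · (62 / 88412) = 2

Interpretation: for a small percentage change in X, the percentage change in Y is approximately 2.00 times as large.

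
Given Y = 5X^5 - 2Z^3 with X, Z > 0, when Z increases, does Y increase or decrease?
Y decreases

Taking the partial derivative:
∂Y/∂Z = -6Z^2

∂Y/∂Z = -6Z^2 < 0 (assuming positive values)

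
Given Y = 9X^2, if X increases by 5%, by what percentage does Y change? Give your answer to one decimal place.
10.3%

For Y = 9X^2:
If X → X(1 + 0.05)
Then Y → Y · (1 + 0.05)^2
     = Y · 1.1025

Percentage change = ((1 + 0.05)^2 − 1) × 100% ≈ 10.3%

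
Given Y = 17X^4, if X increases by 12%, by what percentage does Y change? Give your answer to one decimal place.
57.4%

For Y = 17X^4:
If X → X(1 + 0.12)
Then Y → Y · (1 + 0.12)^4
     ≈ Y · 1.5735

Percentage change = ((1 + 0.12)^4 − 1) × 100% ≈ 57.4%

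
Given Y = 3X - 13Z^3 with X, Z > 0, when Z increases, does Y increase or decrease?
Y decreases

Taking the partial derivative:
∂Y/∂Z = -39Z^2

∂Y/∂Z = -39Z^2 < 0 (assuming positive values)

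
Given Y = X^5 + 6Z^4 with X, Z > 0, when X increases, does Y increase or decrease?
Y increases

Taking the partial derivative:
∂Y/∂X = 5X^4

∂Y/∂X = 5X^4 > 0 (assuming positive values)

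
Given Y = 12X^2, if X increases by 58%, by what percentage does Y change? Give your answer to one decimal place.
149.6%

For Y = 12X^2:
If X → X(1 + 0.58)
Then Y → Y · (1 + 0.58)^2
     = Y · 2.4964

Percentage change = ((1 + 0.58)^2 − 1) × 100% ≈ 149.6%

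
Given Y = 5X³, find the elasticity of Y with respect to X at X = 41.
Elasticity = 3

Elasticity = (dY/dX) · (X/Y)

dY/dX = 15·X²
At X = 41: dY/dX = 25215, Y = 344605

Elasticity = 25215 · (41 / 344605) = 3

Interpretation: for a small percentage change in X, the percentage change in Y is approximately 3.00 times as large.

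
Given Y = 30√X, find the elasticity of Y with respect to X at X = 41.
Elasticity = 1/2

Elasticity = (dY/dX) · (X/Y)

dY/dX = 15/√X
At X = 41: dY/dX = 15·√41/41, Y = 30·√41

Elasticity = (15·√41/41) · (41 / (30·√41)) = 1/2

Interpretation: for a small percentage change in X, the percentage change in Y is approximately 0.50 times as large.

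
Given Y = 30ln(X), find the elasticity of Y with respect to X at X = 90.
Elasticity = 1/ln(90) ≈ 0.2222

Elasticity = (dY/dX) · (X/Y)

dY/dX = 30/X
At X = 90: dY/dX = 1/3, Y = 30·ln(90)

Elasticity = (1/3) · (90 / (30·ln(90))) = 1/ln(90) ≈ 0.2222

Interpretation: for a small percentage change in X, the percentage change in Y is approximately 0.22 times as large.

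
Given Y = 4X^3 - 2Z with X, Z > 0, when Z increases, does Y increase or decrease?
Y decreases

Taking the partial derivative:
∂Y/∂Z = -2

∂Y/∂Z = -2 < 0 (assuming positive values)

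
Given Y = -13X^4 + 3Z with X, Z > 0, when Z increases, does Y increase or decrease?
Y increases

Taking the partial derivative:
∂Y/∂Z = 3

∂Y/∂Z = 3 > 0 (assuming positive values)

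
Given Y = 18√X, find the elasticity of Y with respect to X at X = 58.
Elasticity = 1/2

Elasticity = (dY/dX) · (X/Y)

dY/dX = 9/√X
At X = 58: dY/dX = 9·√58/58, Y = 18·√58

Elasticity = (9·√58/58) · (58 / (18·√58)) = 1/2

Interpretation: for a small percentage change in X, the percentage change in Y is approximately 0.50 times as large.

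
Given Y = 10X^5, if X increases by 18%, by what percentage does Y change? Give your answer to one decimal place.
128.8%

For Y = 10X^5:
If X → X(1 + 0.18)
Then Y → Y · (1 + 0.18)^5
     ≈ Y · 2.2878

Percentage change = ((1 + 0.18)^5 − 1) × 100% ≈ 128.8%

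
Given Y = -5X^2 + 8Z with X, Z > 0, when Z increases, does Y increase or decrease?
Y increases

Taking the partial derivative:
∂Y/∂Z = 8

∂Y/∂Z = 8 > 0 (assuming positive values)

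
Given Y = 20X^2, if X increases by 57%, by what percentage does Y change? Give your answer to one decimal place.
146.5%

For Y = 20X^2:
If X → X(1 + 0.57)
Then Y → Y · (1 + 0.57)^2
     = Y · 2.4649

Percentage change = ((1 + 0.57)^2 − 1) × 100% ≈ 146.5%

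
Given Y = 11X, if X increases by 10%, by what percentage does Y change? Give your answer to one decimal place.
10.0%

For Y = 11X:
If X → X(1 + 0.1)
Then Y → Y · (1 + 0.1)^1
     = Y · 1.1000

Percentage change = ((1 + 0.1)^1 − 1) × 100% = 10.0%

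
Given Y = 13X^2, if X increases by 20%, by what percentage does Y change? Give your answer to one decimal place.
44.0%

For Y = 13X^2:
If X → X(1 + 0.2)
Then Y → Y · (1 + 0.2)^2
     = Y · 1.4400

Percentage change = ((1 + 0.2)^2 − 1) × 100% = 44.0%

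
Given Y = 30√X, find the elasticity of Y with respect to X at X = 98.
Elasticity = 1/2

Elasticity = (dY/dX) · (X/Y)

dY/dX = 15/√X
At X = 98: dY/dX = 15·√2/14, Y = 210·√2

Elasticity = (15·√2/14) · (98 / (210·√2)) = 1/2

Interpretation: for a small percentage change in X, the percentage change in Y is approximately 0.50 times as large.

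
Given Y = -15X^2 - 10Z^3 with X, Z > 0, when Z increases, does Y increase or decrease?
Y decreases

Taking the partial derivative:
∂Y/∂Z = -30Z^2

∂Y/∂Z = -30Z^2 < 0 (assuming positive values)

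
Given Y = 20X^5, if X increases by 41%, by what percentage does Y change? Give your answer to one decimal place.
457.3%

For Y = 20X^5:
If X → X(1 + 0.41)
Then Y → Y · (1 + 0.41)^5
     ≈ Y · 5.5731

Percentage change = ((1 + 0.41)^5 − 1) × 100% ≈ 457.3%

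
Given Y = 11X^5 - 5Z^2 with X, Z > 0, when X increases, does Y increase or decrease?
Y increases

Taking the partial derivative:
∂Y/∂X = 55X^4

∂Y/∂X = 55X^4 > 0 (assuming positive values)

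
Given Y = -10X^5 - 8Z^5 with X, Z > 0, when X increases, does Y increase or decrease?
Y decreases

Taking the partial derivative:
∂Y/∂X = -50X^4

∂Y/∂X = -50X^4 < 0 (assuming positive values)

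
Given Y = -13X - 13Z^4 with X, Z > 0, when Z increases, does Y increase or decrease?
Y decreases

Taking the partial derivative:
∂Y/∂Z = -52Z^3

∂Y/∂Z = -52Z^3 < 0 (assuming positive values)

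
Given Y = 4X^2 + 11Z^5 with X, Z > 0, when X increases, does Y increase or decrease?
Y increases

Taking the partial derivative:
∂Y/∂X = 8X

∂Y/∂X = 8X > 0 (assuming positive values)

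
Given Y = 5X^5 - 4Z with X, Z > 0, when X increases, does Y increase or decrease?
Y increases

Taking the partial derivative:
∂Y/∂X = 25X^4

∂Y/∂X = 25X^4 > 0 (assuming positive values)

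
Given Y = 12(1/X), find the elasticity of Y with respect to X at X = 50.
Elasticity = -1

Elasticity = (dY/dX) · (X/Y)

dY/dX = -12/X²
At X = 50: dY/dX = -3/625, Y = 6/25

Elasticity = (-3/625) · (50 / (6/25)) = -1

Interpretation: for a small percentage change in X, the percentage change in Y is approximately -1.00 times as large.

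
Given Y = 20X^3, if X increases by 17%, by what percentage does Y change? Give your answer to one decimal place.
60.2%

For Y = 20X^3:
If X → X(1 + 0.17)
Then Y → Y · (1 + 0.17)^3
     ≈ Y · 1.6016

Percentage change = ((1 + 0.17)^3 − 1) × 100% ≈ 60.2%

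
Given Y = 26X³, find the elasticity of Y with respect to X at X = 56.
Elasticity = 3

Elasticity = (dY/dX) · (X/Y)

dY/dX = 78·X²
At X = 56: dY/dX = 244608, Y = 4566016

Elasticity = 244608 · (56 / 4566016) = 3

Interpretation: for a small percentage change in X, the percentage change in Y is approximately 3.00 times as large.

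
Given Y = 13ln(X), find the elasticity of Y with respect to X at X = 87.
Elasticity = 1/ln(87) ≈ 0.2239

Elasticity = (dY/dX) · (X/Y)

dY/dX = 13/X
At X = 87: dY/dX = 13/87, Y = 13·ln(87)

Elasticity = (13/87) · (87 / (13·ln(87))) = 1/ln(87) ≈ 0.2239

Interpretation: for a small percentage change in X, the percentage change in Y is approximately 0.22 times as large.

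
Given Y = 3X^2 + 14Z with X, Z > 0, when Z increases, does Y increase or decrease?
Y increases

Taking the partial derivative:
∂Y/∂Z = 14

∂Y/∂Z = 14 > 0 (assuming positive values)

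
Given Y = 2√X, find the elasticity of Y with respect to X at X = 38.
Elasticity = 1/2

Elasticity = (dY/dX) · (X/Y)

dY/dX = 1/√X
At X = 38: dY/dX = √38/38, Y = 2·√38

Elasticity = (√38/38) · (38 / (2·√38)) = 1/2

Interpretation: for a small percentage change in X, the percentage change in Y is approximately 0.50 times as large.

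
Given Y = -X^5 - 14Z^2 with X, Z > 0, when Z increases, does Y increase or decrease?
Y decreases

Taking the partial derivative:
∂Y/∂Z = -28Z

∂Y/∂Z = -28Z < 0 (assuming positive values)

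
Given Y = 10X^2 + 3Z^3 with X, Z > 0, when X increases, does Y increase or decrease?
Y increases

Taking the partial derivative:
∂Y/∂X = 20X

∂Y/∂X = 20X > 0 (assuming positive values)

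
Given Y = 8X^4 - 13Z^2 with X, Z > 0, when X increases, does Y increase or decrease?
Y increases

Taking the partial derivative:
∂Y/∂X = 32X^3

∂Y/∂X = 32X^3 > 0 (assuming positive values)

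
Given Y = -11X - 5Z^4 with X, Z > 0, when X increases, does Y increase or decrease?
Y decreases

Taking the partial derivative:
∂Y/∂X = -11

∂Y/∂X = -11 < 0 (assuming positive values)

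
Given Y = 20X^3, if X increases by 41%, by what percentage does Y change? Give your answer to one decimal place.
180.3%

For Y = 20X^3:
If X → X(1 + 0.41)
Then Y → Y · (1 + 0.41)^3
     ≈ Y · 2.8032

Percentage change = ((1 + 0.41)^3 − 1) × 100% ≈ 180.3%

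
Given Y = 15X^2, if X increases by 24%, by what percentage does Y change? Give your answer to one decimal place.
53.8%

For Y = 15X^2:
If X → X(1 + 0.24)
Then Y → Y · (1 + 0.24)^2
     = Y · 1.5376

Percentage change = ((1 + 0.24)^2 − 1) × 100% ≈ 53.8%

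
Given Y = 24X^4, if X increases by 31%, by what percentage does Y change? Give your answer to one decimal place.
194.5%

For Y = 24X^4:
If X → X(1 + 0.31)
Then Y → Y · (1 + 0.31)^4
     ≈ Y · 2.9450

Percentage change = ((1 + 0.31)^4 − 1) × 100% ≈ 194.5%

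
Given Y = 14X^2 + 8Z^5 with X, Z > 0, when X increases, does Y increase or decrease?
Y increases

Taking the partial derivative:
∂Y/∂X = 28X

∂Y/∂X = 28X > 0 (assuming positive values)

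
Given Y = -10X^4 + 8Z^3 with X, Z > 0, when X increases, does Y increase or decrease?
Y decreases

Taking the partial derivative:
∂Y/∂X = -40X^3

∂Y/∂X = -40X^3 < 0 (assuming positive values)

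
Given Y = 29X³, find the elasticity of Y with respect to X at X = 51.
Elasticity = 3

Elasticity = (dY/dX) · (X/Y)

dY/dX = 87·X²
At X = 51: dY/dX = 226287, Y = 3846879

Elasticity = 226287 · (51 / 3846879) = 3

Interpretation: for a small percentage change in X, the percentage change in Y is approximately 3.00 times as large.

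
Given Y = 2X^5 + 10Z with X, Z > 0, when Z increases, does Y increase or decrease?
Y increases

Taking the partial derivative:
∂Y/∂Z = 10

∂Y/∂Z = 10 > 0 (assuming positive values)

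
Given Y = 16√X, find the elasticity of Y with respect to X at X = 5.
Elasticity = 1/2

Elasticity = (dY/dX) · (X/Y)

dY/dX = 8/√X
At X = 5: dY/dX = 8·√5/5, Y = 16·√5

Elasticity = (8·√5/5) · (5 / (16·√5)) = 1/2

Interpretation: for a small percentage change in X, the percentage change in Y is approximately 0.50 times as large.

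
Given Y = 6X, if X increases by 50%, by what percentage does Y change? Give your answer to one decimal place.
50.0%

For Y = 6X:
If X → X(1 + 0.5)
Then Y → Y · (1 + 0.5)^1
     = Y · 1.5000

Percentage change = ((1 + 0.5)^1 − 1) × 100% = 50.0%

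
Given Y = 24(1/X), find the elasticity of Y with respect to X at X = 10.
Elasticity = -1

Elasticity = (dY/dX) · (X/Y)

dY/dX = -24/X²
At X = 10: dY/dX = -6/25, Y = 12/5

Elasticity = (-6/25) · (10 / (12/5)) = -1

Interpretation: for a small percentage change in X, the percentage change in Y is approximately -1.00 times as large.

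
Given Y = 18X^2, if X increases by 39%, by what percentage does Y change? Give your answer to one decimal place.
93.2%

For Y = 18X^2:
If X → X(1 + 0.39)
Then Y → Y · (1 + 0.39)^2
     = Y · 1.9321

Percentage change = ((1 + 0.39)^2 − 1) × 100% ≈ 93.2%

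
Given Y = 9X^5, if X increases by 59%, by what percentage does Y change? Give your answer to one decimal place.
916.2%

For Y = 9X^5:
If X → X(1 + 0.59)
Then Y → Y · (1 + 0.59)^5
     ≈ Y · 10.1622

Percentage change = ((1 + 0.59)^5 − 1) × 100% ≈ 916.2%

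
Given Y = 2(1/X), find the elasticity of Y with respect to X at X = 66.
Elasticity = -1

Elasticity = (dY/dX) · (X/Y)

dY/dX = -2/X²
At X = 66: dY/dX = -1/2178, Y = 1/33

Elasticity = (-1/2178) · (66 / (1/33)) = -1

Interpretation: for a small percentage change in X, the percentage change in Y is approximately -1.00 times as large.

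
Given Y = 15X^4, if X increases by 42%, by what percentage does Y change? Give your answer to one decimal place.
306.6%

For Y = 15X^4:
If X → X(1 + 0.42)
Then Y → Y · (1 + 0.42)^4
     ≈ Y · 4.0659

Percentage change = ((1 + 0.42)^4 − 1) × 100% ≈ 306.6%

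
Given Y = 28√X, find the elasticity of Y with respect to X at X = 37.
Elasticity = 1/2

Elasticity = (dY/dX) · (X/Y)

dY/dX = 14/√X
At X = 37: dY/dX = 14·√37/37, Y = 28·√37

Elasticity = (14·√37/37) · (37 / (28·√37)) = 1/2

Interpretation: for a small percentage change in X, the percentage change in Y is approximately 0.50 times as large.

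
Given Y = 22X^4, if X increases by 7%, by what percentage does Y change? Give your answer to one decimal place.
31.1%

For Y = 22X^4:
If X → X(1 + 0.07)
Then Y → Y · (1 + 0.07)^4
     ≈ Y · 1.3108

Percentage change = ((1 + 0.07)^4 − 1) × 100% ≈ 31.1%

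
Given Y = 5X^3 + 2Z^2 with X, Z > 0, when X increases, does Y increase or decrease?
Y increases

Taking the partial derivative:
∂Y/∂X = 15X^2

∂Y/∂X = 15X^2 > 0 (assuming positive values)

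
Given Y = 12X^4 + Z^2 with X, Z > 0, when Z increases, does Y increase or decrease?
Y increases

Taking the partial derivative:
∂Y/∂Z = 2Z

∂Y/∂Z = 2Z > 0 (assuming positive values)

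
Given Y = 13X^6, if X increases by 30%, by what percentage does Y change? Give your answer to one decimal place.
382.7%

For Y = 13X^6:
If X → X(1 + 0.3)
Then Y → Y · (1 + 0.3)^6
     ≈ Y · 4.8268

Percentage change = ((1 + 0.3)^6 − 1) × 100% ≈ 382.7%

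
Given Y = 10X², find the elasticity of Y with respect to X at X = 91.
Elasticity = 2

Elasticity = (dY/dX) · (X/Y)

dY/dX = 20·X
At X = 91: dY/dX = 1820, Y = 82810

Elasticity = 1820 · (91 / 82810) = 2

Interpretation: for a small percentage change in X, the percentage change in Y is approximately 2.00 times as large.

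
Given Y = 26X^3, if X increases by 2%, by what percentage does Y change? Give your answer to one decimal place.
6.1%

For Y = 26X^3:
If X → X(1 + 0.02)
Then Y → Y · (1 + 0.02)^3
     ≈ Y · 1.0612

Percentage change = ((1 + 0.02)^3 − 1) × 100% ≈ 6.1%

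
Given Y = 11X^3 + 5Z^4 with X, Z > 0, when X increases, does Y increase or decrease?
Y increases

Taking the partial derivative:
∂Y/∂X = 33X^2

∂Y/∂X = 33X^2 > 0 (assuming positive values)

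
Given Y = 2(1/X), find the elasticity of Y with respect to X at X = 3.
Elasticity = -1

Elasticity = (dY/dX) · (X/Y)

dY/dX = -2/X²
At X = 3: dY/dX = -2/9, Y = 2/3

Elasticity = (-2/9) · (3 / (2/3)) = -1

Interpretation: for a small percentage change in X, the percentage change in Y is approximately -1.00 times as large.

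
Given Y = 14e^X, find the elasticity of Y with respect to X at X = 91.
Elasticity = 91

Elasticity = (dY/dX) · (X/Y)

dY/dX = 14·e^X
At X = 91: dY/dX = 14·e^91, Y = 14·e^91

Elasticity = (14·e^91) · (91 / (14·e^91)) = 91

Interpretation: for a small percentage change in X, the percentage change in Y is approximately 91.00 times as large.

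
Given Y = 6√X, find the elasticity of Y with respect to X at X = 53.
Elasticity = 1/2

Elasticity = (dY/dX) · (X/Y)

dY/dX = 3/√X
At X = 53: dY/dX = 3·√53/53, Y = 6·√53

Elasticity = (3·√53/53) · (53 / (6·√53)) = 1/2

Interpretation: for a small percentage change in X, the percentage change in Y is approximately 0.50 times as large.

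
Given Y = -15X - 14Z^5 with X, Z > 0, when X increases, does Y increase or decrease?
Y decreases

Taking the partial derivative:
∂Y/∂X = -15

∂Y/∂X = -15 < 0 (assuming positive values)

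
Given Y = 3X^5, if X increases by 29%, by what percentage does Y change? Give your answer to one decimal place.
257.2%

For Y = 3X^5:
If X → X(1 + 0.29)
Then Y → Y · (1 + 0.29)^5
     ≈ Y · 3.5723

Percentage change = ((1 + 0.29)^5 − 1) × 100% ≈ 257.2%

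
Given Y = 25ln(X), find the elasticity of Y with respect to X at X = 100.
Elasticity = 1/ln(100) ≈ 0.2171

Elasticity = (dY/dX) · (X/Y)

dY/dX = 25/X
At X = 100: dY/dX = 1/4, Y = 25·ln(100)

Elasticity = (1/4) · (100 / (25·ln(100))) = 1/ln(100) ≈ 0.2171

Interpretation: for a small percentage change in X, the percentage change in Y is approximately 0.22 times as large.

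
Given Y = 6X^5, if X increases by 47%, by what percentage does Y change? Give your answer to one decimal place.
586.4%

For Y = 6X^5:
If X → X(1 + 0.47)
Then Y → Y · (1 + 0.47)^5
     ≈ Y · 6.8641

Percentage change = ((1 + 0.47)^5 − 1) × 100% ≈ 586.4%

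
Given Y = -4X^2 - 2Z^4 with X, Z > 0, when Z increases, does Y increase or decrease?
Y decreases

Taking the partial derivative:
∂Y/∂Z = -8Z^3

∂Y/∂Z = -8Z^3 < 0 (assuming positive values)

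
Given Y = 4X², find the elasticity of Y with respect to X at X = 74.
Elasticity = 2

Elasticity = (dY/dX) · (X/Y)

dY/dX = 8·X
At X = 74: dY/dX = 592, Y = 21904

Elasticity = 592 · (74 / 21904) = 2

Interpretation: for a small percentage change in X, the percentage change in Y is approximately 2.00 times as large.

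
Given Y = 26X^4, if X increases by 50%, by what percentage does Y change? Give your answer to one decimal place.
406.3%

For Y = 26X^4:
If X → X(1 + 0.5)
Then Y → Y · (1 + 0.5)^4
     = Y · 5.0625

Percentage change = ((1 + 0.5)^4 − 1) × 100% ≈ 406.3%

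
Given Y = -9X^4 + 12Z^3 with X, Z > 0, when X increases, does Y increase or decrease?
Y decreases

Taking the partial derivative:
∂Y/∂X = -36X^3

∂Y/∂X = -36X^3 < 0 (assuming positive values)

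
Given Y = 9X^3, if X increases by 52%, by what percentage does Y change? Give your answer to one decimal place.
251.2%

For Y = 9X^3:
If X → X(1 + 0.52)
Then Y → Y · (1 + 0.52)^3
     ≈ Y · 3.5118

Percentage change = ((1 + 0.52)^3 − 1) × 100% ≈ 251.2%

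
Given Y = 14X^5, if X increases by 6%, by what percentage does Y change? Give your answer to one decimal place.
33.8%

For Y = 14X^5:
If X → X(1 + 0.06)
Then Y → Y · (1 + 0.06)^5
     ≈ Y · 1.3382

Percentage change = ((1 + 0.06)^5 − 1) × 100% ≈ 33.8%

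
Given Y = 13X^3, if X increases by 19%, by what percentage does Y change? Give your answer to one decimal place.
68.5%

For Y = 13X^3:
If X → X(1 + 0.19)
Then Y → Y · (1 + 0.19)^3
     ≈ Y · 1.6852

Percentage change = ((1 + 0.19)^3 − 1) × 100% ≈ 68.5%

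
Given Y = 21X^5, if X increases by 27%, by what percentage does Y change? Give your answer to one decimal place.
230.4%

For Y = 21X^5:
If X → X(1 + 0.27)
Then Y → Y · (1 + 0.27)^5
     ≈ Y · 3.3038

Percentage change = ((1 + 0.27)^5 − 1) × 100% ≈ 230.4%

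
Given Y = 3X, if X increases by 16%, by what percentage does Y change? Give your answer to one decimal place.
16.0%

For Y = 3X:
If X → X(1 + 0.16)
Then Y → Y · (1 + 0.16)^1
     = Y · 1.1600

Percentage change = ((1 + 0.16)^1 − 1) × 100% = 16.0%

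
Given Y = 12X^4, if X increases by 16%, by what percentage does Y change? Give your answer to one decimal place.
81.1%

For Y = 12X^4:
If X → X(1 + 0.16)
Then Y → Y · (1 + 0.16)^4
     ≈ Y · 1.8106

Percentage change = ((1 + 0.16)^4 − 1) × 100% ≈ 81.1%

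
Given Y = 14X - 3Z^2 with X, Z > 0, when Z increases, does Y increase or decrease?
Y decreases

Taking the partial derivative:
∂Y/∂Z = -6Z

∂Y/∂Z = -6Z < 0 (assuming positive values)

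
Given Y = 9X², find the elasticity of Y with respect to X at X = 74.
Elasticity = 2

Elasticity = (dY/dX) · (X/Y)

dY/dX = 18·X
At X = 74: dY/dX = 1332, Y = 49284

Elasticity = 1332 · (74 / 49284) = 2

Interpretation: for a small percentage change in X, the percentage change in Y is approximately 2.00 times as large.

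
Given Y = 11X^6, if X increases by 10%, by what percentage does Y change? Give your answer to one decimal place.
77.2%

For Y = 11X^6:
If X → X(1 + 0.1)
Then Y → Y · (1 + 0.1)^6
     ≈ Y · 1.7716

Percentage change = ((1 + 0.1)^6 − 1) × 100% ≈ 77.2%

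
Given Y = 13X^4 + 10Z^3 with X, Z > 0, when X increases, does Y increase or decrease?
Y increases

Taking the partial derivative:
∂Y/∂X = 52X^3

∂Y/∂X = 52X^3 > 0 (assuming positive values)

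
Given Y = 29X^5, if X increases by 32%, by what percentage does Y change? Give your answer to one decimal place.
300.7%

For Y = 29X^5:
If X → X(1 + 0.32)
Then Y → Y · (1 + 0.32)^5
     ≈ Y · 4.0075

Percentage change = ((1 + 0.32)^5 − 1) × 100% ≈ 300.7%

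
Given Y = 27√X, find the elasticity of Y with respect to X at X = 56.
Elasticity = 1/2

Elasticity = (dY/dX) · (X/Y)

dY/dX = 27/(2·√X)
At X = 56: dY/dX = 27·√14/56, Y = 54·√14

Elasticity = (27·√14/56) · (56 / (54·√14)) = 1/2

Interpretation: for a small percentage change in X, the percentage change in Y is approximately 0.50 times as large.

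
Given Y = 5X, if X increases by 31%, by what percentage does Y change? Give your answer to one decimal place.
31.0%

For Y = 5X:
If X → X(1 + 0.31)
Then Y → Y · (1 + 0.31)^1
     = Y · 1.3100

Percentage change = ((1 + 0.31)^1 − 1) × 100% = 31.0%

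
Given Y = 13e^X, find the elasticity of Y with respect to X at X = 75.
Elasticity = 75

Elasticity = (dY/dX) · (X/Y)

dY/dX = 13·e^X
At X = 75: dY/dX = 13·e^75, Y = 13·e^75

Elasticity = (13·e^75) · (75 / (13·e^75)) = 75

Interpretation: for a small percentage change in X, the percentage change in Y is approximately 75.00 times as large.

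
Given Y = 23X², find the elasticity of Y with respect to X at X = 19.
Elasticity = 2

Elasticity = (dY/dX) · (X/Y)

dY/dX = 46·X
At X = 19: dY/dX = 874, Y = 8303

Elasticity = 874 · (19 / 8303) = 2

Interpretation: for a small percentage change in X, the percentage change in Y is approximately 2.00 times as large.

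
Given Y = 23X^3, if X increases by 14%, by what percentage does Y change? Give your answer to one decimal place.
48.2%

For Y = 23X^3:
If X → X(1 + 0.14)
Then Y → Y · (1 + 0.14)^3
     ≈ Y · 1.4815

Percentage change = ((1 + 0.14)^3 − 1) × 100% ≈ 48.2%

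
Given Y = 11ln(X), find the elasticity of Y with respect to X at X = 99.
Elasticity = 1/ln(99) ≈ 0.2176

Elasticity = (dY/dX) · (X/Y)

dY/dX = 11/X
At X = 99: dY/dX = 1/9, Y = 11·ln(99)

Elasticity = (1/9) · (99 / (11·ln(99))) = 1/ln(99) ≈ 0.2176

Interpretation: for a small percentage change in X, the percentage change in Y is approximately 0.22 times as large.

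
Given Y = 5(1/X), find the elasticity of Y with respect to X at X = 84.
Elasticity = -1

Elasticity = (dY/dX) · (X/Y)

dY/dX = -5/X²
At X = 84: dY/dX = -5/7056, Y = 5/84

Elasticity = (-5/7056) · (84 / (5/84)) = -1

Interpretation: for a small percentage change in X, the percentage change in Y is approximately -1.00 times as large.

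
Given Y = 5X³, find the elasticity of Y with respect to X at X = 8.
Elasticity = 3

Elasticity = (dY/dX) · (X/Y)

dY/dX = 15·X²
At X = 8: dY/dX = 960, Y = 2560

Elasticity = 960 · (8 / 2560) = 3

Interpretation: for a small percentage change in X, the percentage change in Y is approximately 3.00 times as large.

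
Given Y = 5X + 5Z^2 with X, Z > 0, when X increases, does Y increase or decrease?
Y increases

Taking the partial derivative:
∂Y/∂X = 5

∂Y/∂X = 5 > 0 (assuming positive values)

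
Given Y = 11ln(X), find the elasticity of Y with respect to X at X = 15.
Elasticity = 1/ln(15) ≈ 0.3693

Elasticity = (dY/dX) · (X/Y)

dY/dX = 11/X
At X = 15: dY/dX = 11/15, Y = 11·ln(15)

Elasticity = (11/15) · (15 / (11·ln(15))) = 1/ln(15) ≈ 0.3693

Interpretation: for a small percentage change in X, the percentage change in Y is approximately 0.37 times as large.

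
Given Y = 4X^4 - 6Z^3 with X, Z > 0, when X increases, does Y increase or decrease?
Y increases

Taking the partial derivative:
∂Y/∂X = 16X^3

∂Y/∂X = 16X^3 > 0 (assuming positive values)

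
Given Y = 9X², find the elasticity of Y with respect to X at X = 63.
Elasticity = 2

Elasticity = (dY/dX) · (X/Y)

dY/dX = 18·X
At X = 63: dY/dX = 1134, Y = 35721

Elasticity = 1134 · (63 / 35721) = 2

Interpretation: for a small percentage change in X, the percentage change in Y is approximately 2.00 times as large.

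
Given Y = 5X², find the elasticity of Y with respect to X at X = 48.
Elasticity = 2

Elasticity = (dY/dX) · (X/Y)

dY/dX = 10·X
At X = 48: dY/dX = 480, Y = 11520

Elasticity = 480 · (48 / 11520) = 2

Interpretation: for a small percentage change in X, the percentage change in Y is approximately 2.00 times as large.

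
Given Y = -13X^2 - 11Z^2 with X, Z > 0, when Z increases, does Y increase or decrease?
Y decreases

Taking the partial derivative:
∂Y/∂Z = -22Z

∂Y/∂Z = -22Z < 0 (assuming positive values)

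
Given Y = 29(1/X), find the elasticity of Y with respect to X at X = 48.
Elasticity = -1

Elasticity = (dY/dX) · (X/Y)

dY/dX = -29/X²
At X = 48: dY/dX = -29/2304, Y = 29/48

Elasticity = (-29/2304) · (48 / (29/48)) = -1

Interpretation: for a small percentage change in X, the percentage change in Y is approximately -1.00 times as large.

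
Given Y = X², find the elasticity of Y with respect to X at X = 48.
Elasticity = 2

Elasticity = (dY/dX) · (X/Y)

dY/dX = 2·X
At X = 48: dY/dX = 96, Y = 2304

Elasticity = 96 · (48 / 2304) = 2

Interpretation: for a small percentage change in X, the percentage change in Y is approximately 2.00 times as large.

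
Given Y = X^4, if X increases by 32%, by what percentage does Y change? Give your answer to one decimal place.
203.6%

For Y = X^4:
If X → X(1 + 0.32)
Then Y → Y · (1 + 0.32)^4
     ≈ Y · 3.0360

Percentage change = ((1 + 0.32)^4 − 1) × 100% ≈ 203.6%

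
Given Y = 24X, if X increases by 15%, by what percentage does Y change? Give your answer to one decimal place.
15.0%

For Y = 24X:
If X → X(1 + 0.15)
Then Y → Y · (1 + 0.15)^1
     = Y · 1.1500

Percentage change = ((1 + 0.15)^1 − 1) × 100% = 15.0%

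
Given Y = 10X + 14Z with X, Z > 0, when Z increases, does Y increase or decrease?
Y increases

Taking the partial derivative:
∂Y/∂Z = 14

∂Y/∂Z = 14 > 0 (assuming positive values)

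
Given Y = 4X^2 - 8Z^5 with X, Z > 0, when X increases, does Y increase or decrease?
Y increases

Taking the partial derivative:
∂Y/∂X = 8X

∂Y/∂X = 8X > 0 (assuming positive values)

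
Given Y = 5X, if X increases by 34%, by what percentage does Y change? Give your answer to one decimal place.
34.0%

For Y = 5X:
If X → X(1 + 0.34)
Then Y → Y · (1 + 0.34)^1
     = Y · 1.3400

Percentage change = ((1 + 0.34)^1 − 1) × 100% = 34.0%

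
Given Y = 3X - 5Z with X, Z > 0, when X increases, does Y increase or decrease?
Y increases

Taking the partial derivative:
∂Y/∂X = 3

∂Y/∂X = 3 > 0 (assuming positive values)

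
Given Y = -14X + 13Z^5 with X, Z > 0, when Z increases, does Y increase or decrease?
Y increases

Taking the partial derivative:
∂Y/∂Z = 65Z^4

∂Y/∂Z = 65Z^4 > 0 (assuming positive values)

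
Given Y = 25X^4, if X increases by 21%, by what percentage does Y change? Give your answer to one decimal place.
114.4%

For Y = 25X^4:
If X → X(1 + 0.21)
Then Y → Y · (1 + 0.21)^4
     ≈ Y · 2.1436

Percentage change = ((1 + 0.21)^4 − 1) × 100% ≈ 114.4%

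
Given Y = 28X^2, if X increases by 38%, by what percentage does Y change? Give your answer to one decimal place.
90.4%

For Y = 28X^2:
If X → X(1 + 0.38)
Then Y → Y · (1 + 0.38)^2
     = Y · 1.9044

Percentage change = ((1 + 0.38)^2 − 1) × 100% ≈ 90.4%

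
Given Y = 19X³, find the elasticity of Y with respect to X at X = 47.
Elasticity = 3

Elasticity = (dY/dX) · (X/Y)

dY/dX = 57·X²
At X = 47: dY/dX = 125913, Y = 1972637

Elasticity = 125913 · (47 / 1972637) = 3

Interpretation: for a small percentage change in X, the percentage change in Y is approximately 3.00 times as large.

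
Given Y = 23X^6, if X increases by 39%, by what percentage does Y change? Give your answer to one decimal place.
621.3%

For Y = 23X^6:
If X → X(1 + 0.39)
Then Y → Y · (1 + 0.39)^6
     ≈ Y · 7.2125

Percentage change = ((1 + 0.39)^6 − 1) × 100% ≈ 621.3%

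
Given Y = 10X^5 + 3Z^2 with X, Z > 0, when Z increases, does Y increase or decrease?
Y increases

Taking the partial derivative:
∂Y/∂Z = 6Z

∂Y/∂Z = 6Z > 0 (assuming positive values)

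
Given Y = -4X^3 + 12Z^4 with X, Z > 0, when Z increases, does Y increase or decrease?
Y increases

Taking the partial derivative:
∂Y/∂Z = 48Z^3

∂Y/∂Z = 48Z^3 > 0 (assuming positive values)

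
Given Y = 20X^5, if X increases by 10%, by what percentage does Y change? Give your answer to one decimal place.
61.1%

For Y = 20X^5:
If X → X(1 + 0.1)
Then Y → Y · (1 + 0.1)^5
     ≈ Y · 1.6105

Percentage change = ((1 + 0.1)^5 − 1) × 100% ≈ 61.1%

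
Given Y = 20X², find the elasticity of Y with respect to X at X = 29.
Elasticity = 2

Elasticity = (dY/dX) · (X/Y)

dY/dX = 40·X
At X = 29: dY/dX = 1160, Y = 16820

Elasticity = 1160 · (29 / 16820) = 2

Interpretation: for a small percentage change in X, the percentage change in Y is approximately 2.00 times as large.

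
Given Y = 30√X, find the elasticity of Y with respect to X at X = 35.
Elasticity = 1/2

Elasticity = (dY/dX) · (X/Y)

dY/dX = 15/√X
At X = 35: dY/dX = 3·√35/7, Y = 30·√35

Elasticity = (3·√35/7) · (35 / (30·√35)) = 1/2

Interpretation: for a small percentage change in X, the percentage change in Y is approximately 0.50 times as large.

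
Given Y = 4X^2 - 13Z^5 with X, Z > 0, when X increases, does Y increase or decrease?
Y increases

Taking the partial derivative:
∂Y/∂X = 8X

∂Y/∂X = 8X > 0 (assuming positive values)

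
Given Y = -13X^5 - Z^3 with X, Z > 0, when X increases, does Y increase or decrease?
Y decreases

Taking the partial derivative:
∂Y/∂X = -65X^4

∂Y/∂X = -65X^4 < 0 (assuming positive values)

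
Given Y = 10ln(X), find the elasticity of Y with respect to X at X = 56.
Elasticity = 1/ln(56) ≈ 0.2484

Elasticity = (dY/dX) · (X/Y)

dY/dX = 10/X
At X = 56: dY/dX = 5/28, Y = 10·ln(56)

Elasticity = (5/28) · (56 / (10·ln(56))) = 1/ln(56) ≈ 0.2484

Interpretation: for a small percentage change in X, the percentage change in Y is approximately 0.25 times as large.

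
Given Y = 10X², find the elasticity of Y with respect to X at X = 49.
Elasticity = 2

Elasticity = (dY/dX) · (X/Y)

dY/dX = 20·X
At X = 49: dY/dX = 980, Y = 24010

Elasticity = 980 · (49 / 24010) = 2

Interpretation: for a small percentage change in X, the percentage change in Y is approximately 2.00 times as large.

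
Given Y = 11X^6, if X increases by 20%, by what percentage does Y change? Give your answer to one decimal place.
198.6%

For Y = 11X^6:
If X → X(1 + 0.2)
Then Y → Y · (1 + 0.2)^6
     ≈ Y · 2.9860

Percentage change = ((1 + 0.2)^6 − 1) × 100% ≈ 198.6%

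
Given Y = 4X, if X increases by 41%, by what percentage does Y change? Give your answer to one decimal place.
41.0%

For Y = 4X:
If X → X(1 + 0.41)
Then Y → Y · (1 + 0.41)^1
     = Y · 1.4100

Percentage change = ((1 + 0.41)^1 − 1) × 100% = 41.0%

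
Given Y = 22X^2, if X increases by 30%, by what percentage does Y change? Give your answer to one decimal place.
69.0%

For Y = 22X^2:
If X → X(1 + 0.3)
Then Y → Y · (1 + 0.3)^2
     = Y · 1.6900

Percentage change = ((1 + 0.3)^2 − 1) × 100% = 69.0%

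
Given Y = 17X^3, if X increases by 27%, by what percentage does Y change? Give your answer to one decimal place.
104.8%

For Y = 17X^3:
If X → X(1 + 0.27)
Then Y → Y · (1 + 0.27)^3
     ≈ Y · 2.0484

Percentage change = ((1 + 0.27)^3 − 1) × 100% ≈ 104.8%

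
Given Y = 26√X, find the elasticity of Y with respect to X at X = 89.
Elasticity = 1/2

Elasticity = (dY/dX) · (X/Y)

dY/dX = 13/√X
At X = 89: dY/dX = 13·√89/89, Y = 26·√89

Elasticity = (13·√89/89) · (89 / (26·√89)) = 1/2

Interpretation: for a small percentage change in X, the percentage change in Y is approximately 0.50 times as large.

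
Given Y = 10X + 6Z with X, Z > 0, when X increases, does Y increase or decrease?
Y increases

Taking the partial derivative:
∂Y/∂X = 10

∂Y/∂X = 10 > 0 (assuming positive values)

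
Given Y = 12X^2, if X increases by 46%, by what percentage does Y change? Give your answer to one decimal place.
113.2%

For Y = 12X^2:
If X → X(1 + 0.46)
Then Y → Y · (1 + 0.46)^2
     = Y · 2.1316

Percentage change = ((1 + 0.46)^2 − 1) × 100% ≈ 113.2%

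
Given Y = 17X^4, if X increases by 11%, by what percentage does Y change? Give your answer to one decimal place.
51.8%

For Y = 17X^4:
If X → X(1 + 0.11)
Then Y → Y · (1 + 0.11)^4
     ≈ Y · 1.5181

Percentage change = ((1 + 0.11)^4 − 1) × 100% ≈ 51.8%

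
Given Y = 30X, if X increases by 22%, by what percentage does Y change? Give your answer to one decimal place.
22.0%

For Y = 30X:
If X → X(1 + 0.22)
Then Y → Y · (1 + 0.22)^1
     = Y · 1.2200

Percentage change = ((1 + 0.22)^1 − 1) × 100% = 22.0%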